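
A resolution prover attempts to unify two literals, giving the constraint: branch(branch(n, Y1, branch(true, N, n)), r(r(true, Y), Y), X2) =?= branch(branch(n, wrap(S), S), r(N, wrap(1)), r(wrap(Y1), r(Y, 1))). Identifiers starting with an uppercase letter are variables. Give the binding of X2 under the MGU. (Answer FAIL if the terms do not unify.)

Decompose branch/3: branch(n, Y1, branch(true, N, n)) =?= branch(n, wrap(S), S),  r(r(true, Y), Y) =?= r(N, wrap(1)),  X2 =?= r(wrap(Y1), r(Y, 1)).
Decompose branch/3: n =?= n,  Y1 =?= wrap(S),  branch(true, N, n) =?= S.
Delete trivial equation n =?= n.
Bind Y1 := wrap(S); substituting into the one remaining equation that mentions Y1 gives: X2 =?= r(wrap(wrap(S)), r(Y, 1)).
Bind S := branch(true, N, n); substituting into the one remaining equation that mentions S gives: X2 =?= r(wrap(wrap(branch(true, N, n))), r(Y, 1)). Substituting into the earlier binding gives Y1 := wrap(branch(true, N, n)).
Decompose r/2: r(true, Y) =?= N,  Y =?= wrap(1).
Bind N := r(true, Y); substituting into the one remaining equation that mentions N gives: X2 =?= r(wrap(wrap(branch(true, r(true, Y), n))), r(Y, 1)). Substituting into the earlier bindings gives Y1 := wrap(branch(true, r(true, Y), n)), S := branch(true, r(true, Y), n).
Bind Y := wrap(1); substituting into the remaining equation gives: X2 =?= r(wrap(wrap(branch(true, r(true, wrap(1)), n))), r(wrap(1), 1)). Substituting into the earlier bindings gives Y1 := wrap(branch(true, r(true, wrap(1)), n)), S := branch(true, r(true, wrap(1)), n), N := r(true, wrap(1)).
Bind X2 := r(wrap(wrap(branch(true, r(true, wrap(1)), n))), r(wrap(1), 1)).
MGU = { Y1 ↦ wrap(branch(true, r(true, wrap(1)), n)), S ↦ branch(true, r(true, wrap(1)), n), N ↦ r(true, wrap(1)), Y ↦ wrap(1), X2 ↦ r(wrap(wrap(branch(true, r(true, wrap(1)), n))), r(wrap(1), 1)) }, so X2 ↦ r(wrap(wrap(branch(true, r(true, wrap(1)), n))), r(wrap(1), 1)).

r(wrap(wrap(branch(true, r(true, wrap(1)), n))), r(wrap(1), 1))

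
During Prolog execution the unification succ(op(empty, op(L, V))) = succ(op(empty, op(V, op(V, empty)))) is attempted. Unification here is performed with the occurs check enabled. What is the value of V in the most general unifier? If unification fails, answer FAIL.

Decompose succ/1: op(empty, op(L, V)) = op(empty, op(V, op(V, empty))).
Decompose op/2: empty = empty,  op(L, V) = op(V, op(V, empty)).
Delete trivial equation empty = empty.
Decompose op/2: L = V,  V = op(V, empty).
Bind L := V; no other remaining equation mentions L.
Occurs check fails: V occurs in op(V, empty); the equation V = op(V, empty) has no finite solution.

FAIL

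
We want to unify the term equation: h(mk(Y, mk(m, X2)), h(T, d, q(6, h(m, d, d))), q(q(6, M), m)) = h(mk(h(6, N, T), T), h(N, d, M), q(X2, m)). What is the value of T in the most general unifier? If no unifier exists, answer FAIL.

mk(m, q(6, q(6, h(m, d, d))))

Decompose h/3: mk(Y, mk(m, X2)) = mk(h(6, N, T), T),  h(T, d, q(6, h(m, d, d))) = h(N, d, M),  q(q(6, M), m) = q(X2, m).
Decompose mk/2: Y = h(6, N, T),  mk(m, X2) = T.
Bind Y := h(6, N, T); no other remaining equation mentions Y.
Bind T := mk(m, X2); substituting into the one remaining equation that mentions T gives: h(mk(m, X2), d, q(6, h(m, d, d))) = h(N, d, M). Substituting into the earlier binding gives Y := h(6, N, mk(m, X2)).
Decompose h/3: mk(m, X2) = N,  d = d,  q(6, h(m, d, d)) = M.
Bind N := mk(m, X2); no other remaining equation mentions N. Substituting into the earlier binding gives Y := h(6, mk(m, X2), mk(m, X2)).
Delete trivial equation d = d.
Bind M := q(6, h(m, d, d)); substituting into the remaining equation gives: q(q(6, q(6, h(m, d, d))), m) = q(X2, m).
Decompose q/2: q(6, q(6, h(m, d, d))) = X2,  m = m.
Bind X2 := q(6, q(6, h(m, d, d))); no other remaining equation mentions X2. Substituting into the earlier bindings gives Y := h(6, mk(m, q(6, q(6, h(m, d, d)))), mk(m, q(6, q(6, h(m, d, d))))), T := mk(m, q(6, q(6, h(m, d, d)))), N := mk(m, q(6, q(6, h(m, d, d)))).
Delete trivial equation m = m.
MGU = { Y -> h(6, mk(m, q(6, q(6, h(m, d, d)))), mk(m, q(6, q(6, h(m, d, d))))), T -> mk(m, q(6, q(6, h(m, d, d)))), N -> mk(m, q(6, q(6, h(m, d, d)))), M -> q(6, h(m, d, d)), X2 -> q(6, q(6, h(m, d, d))) }, so T -> mk(m, q(6, q(6, h(m, d, d)))).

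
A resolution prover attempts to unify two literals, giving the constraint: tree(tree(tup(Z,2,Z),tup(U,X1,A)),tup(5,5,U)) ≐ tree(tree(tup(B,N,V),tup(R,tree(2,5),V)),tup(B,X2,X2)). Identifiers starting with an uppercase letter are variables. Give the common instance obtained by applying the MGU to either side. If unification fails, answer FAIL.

tree(tree(tup(5,2,5),tup(5,tree(2,5),5)),tup(5,5,5))

Decompose tree/2: tree(tup(Z,2,Z),tup(U,X1,A)) ≐ tree(tup(B,N,V),tup(R,tree(2,5),V)),  tup(5,5,U) ≐ tup(B,X2,X2).
Decompose tree/2: tup(Z,2,Z) ≐ tup(B,N,V),  tup(U,X1,A) ≐ tup(R,tree(2,5),V).
Decompose tup/3: Z ≐ B,  2 ≐ N,  Z ≐ V.
Bind Z := B; substituting into the one remaining equation that mentions Z gives: B ≐ V.
Bind N := 2; no other remaining equation mentions N.
Bind B := V; substituting into the one remaining equation that mentions B gives: tup(5,5,U) ≐ tup(V,X2,X2). Substituting into the earlier binding gives Z := V.
Decompose tup/3: U ≐ R,  X1 ≐ tree(2,5),  A ≐ V.
Bind U := R; substituting into the one remaining equation that mentions U gives: tup(5,5,R) ≐ tup(V,X2,X2).
Bind X1 := tree(2,5); no other remaining equation mentions X1.
Bind A := V; no other remaining equation mentions A.
Decompose tup/3: 5 ≐ V,  5 ≐ X2,  R ≐ X2.
Bind V := 5; no other remaining equation mentions V. Substituting into the earlier bindings gives Z := 5, B := 5, A := 5.
Bind X2 := 5; substituting into the remaining equation gives: R ≐ 5.
Bind R := 5. Substituting into the earlier binding gives U := 5.
Applying the MGU to either side gives tree(tree(tup(5,2,5),tup(5,tree(2,5),5)),tup(5,5,5)).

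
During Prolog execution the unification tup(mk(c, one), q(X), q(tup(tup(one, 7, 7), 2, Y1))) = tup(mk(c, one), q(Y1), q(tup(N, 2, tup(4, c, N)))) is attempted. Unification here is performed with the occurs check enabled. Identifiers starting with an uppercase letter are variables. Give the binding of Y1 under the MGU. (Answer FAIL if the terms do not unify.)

Decompose tup/3: mk(c, one) = mk(c, one),  q(X) = q(Y1),  q(tup(tup(one, 7, 7), 2, Y1)) = q(tup(N, 2, tup(4, c, N))).
Delete trivial equation mk(c, one) = mk(c, one).
Decompose q/1: X = Y1.
Bind X := Y1; no other remaining equation mentions X.
Decompose q/1: tup(tup(one, 7, 7), 2, Y1) = tup(N, 2, tup(4, c, N)).
Decompose tup/3: tup(one, 7, 7) = N,  2 = 2,  Y1 = tup(4, c, N).
Bind N := tup(one, 7, 7); substituting into the one remaining equation that mentions N gives: Y1 = tup(4, c, tup(one, 7, 7)).
Delete trivial equation 2 = 2.
Bind Y1 := tup(4, c, tup(one, 7, 7)). Substituting into the earlier binding gives X := tup(4, c, tup(one, 7, 7)).
MGU = { X ↦ tup(4, c, tup(one, 7, 7)), N ↦ tup(one, 7, 7), Y1 ↦ tup(4, c, tup(one, 7, 7)) }, so Y1 ↦ tup(4, c, tup(one, 7, 7)).

tup(4, c, tup(one, 7, 7))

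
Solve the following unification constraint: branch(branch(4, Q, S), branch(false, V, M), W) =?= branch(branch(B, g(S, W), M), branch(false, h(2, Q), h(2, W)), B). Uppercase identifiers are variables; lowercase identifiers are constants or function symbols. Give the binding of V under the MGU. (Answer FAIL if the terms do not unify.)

h(2, g(h(2, 4), 4))

Decompose branch/3: branch(4, Q, S) =?= branch(B, g(S, W), M),  branch(false, V, M) =?= branch(false, h(2, Q), h(2, W)),  W =?= B.
Decompose branch/3: 4 =?= B,  Q =?= g(S, W),  S =?= M.
Bind B := 4; substituting into the one remaining equation that mentions B gives: W =?= 4.
Bind Q := g(S, W); substituting into the one remaining equation that mentions Q gives: branch(false, V, M) =?= branch(false, h(2, g(S, W)), h(2, W)).
Bind S := M; substituting into the one remaining equation that mentions S gives: branch(false, V, M) =?= branch(false, h(2, g(M, W)), h(2, W)). Substituting into the earlier binding gives Q := g(M, W).
Decompose branch/3: false =?= false,  V =?= h(2, g(M, W)),  M =?= h(2, W).
Delete trivial equation false =?= false.
Bind V := h(2, g(M, W)); no other remaining equation mentions V.
Bind M := h(2, W); no other remaining equation mentions M. Substituting into the earlier bindings gives Q := g(h(2, W), W), S := h(2, W), V := h(2, g(h(2, W), W)).
Bind W := 4. Substituting into the earlier bindings gives Q := g(h(2, 4), 4), S := h(2, 4), V := h(2, g(h(2, 4), 4)), M := h(2, 4).
MGU = { B -> 4, Q -> g(h(2, 4), 4), S -> h(2, 4), V -> h(2, g(h(2, 4), 4)), M -> h(2, 4), W -> 4 }, so V -> h(2, g(h(2, 4), 4)).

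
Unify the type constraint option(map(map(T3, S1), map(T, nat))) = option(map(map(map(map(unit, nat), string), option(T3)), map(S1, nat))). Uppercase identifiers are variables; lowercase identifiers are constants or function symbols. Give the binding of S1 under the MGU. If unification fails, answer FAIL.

option(map(map(unit, nat), string))

Decompose option/1: map(map(T3, S1), map(T, nat)) = map(map(map(map(unit, nat), string), option(T3)), map(S1, nat)).
Decompose map/2: map(T3, S1) = map(map(map(unit, nat), string), option(T3)),  map(T, nat) = map(S1, nat).
Decompose map/2: T3 = map(map(unit, nat), string),  S1 = option(T3).
Bind T3 := map(map(unit, nat), string); substituting into the one remaining equation that mentions T3 gives: S1 = option(map(map(unit, nat), string)).
Bind S1 := option(map(map(unit, nat), string)); substituting into the remaining equation gives: map(T, nat) = map(option(map(map(unit, nat), string)), nat).
Decompose map/2: T = option(map(map(unit, nat), string)),  nat = nat.
Bind T := option(map(map(unit, nat), string)); no other remaining equation mentions T.
Delete trivial equation nat = nat.
MGU = { T3 ↦ map(map(unit, nat), string), S1 ↦ option(map(map(unit, nat), string)), T ↦ option(map(map(unit, nat), string)) }, so S1 ↦ option(map(map(unit, nat), string)).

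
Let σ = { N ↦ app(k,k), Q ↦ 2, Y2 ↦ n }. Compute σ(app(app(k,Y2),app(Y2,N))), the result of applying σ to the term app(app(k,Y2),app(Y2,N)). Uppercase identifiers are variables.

app(app(k,n),app(n,app(k,k)))

Replace each occurrence of N with app(k,k).
Replace each occurrence of Y2 with n.
Result: app(app(k,n),app(n,app(k,k))).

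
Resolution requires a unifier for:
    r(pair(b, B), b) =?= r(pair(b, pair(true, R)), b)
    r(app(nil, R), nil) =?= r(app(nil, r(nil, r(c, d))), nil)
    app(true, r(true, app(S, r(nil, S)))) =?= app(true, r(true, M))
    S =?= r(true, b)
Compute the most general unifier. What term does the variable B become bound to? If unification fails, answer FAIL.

Decompose r/2: pair(b, B) =?= pair(b, pair(true, R)),  b =?= b.
Decompose pair/2: b =?= b,  B =?= pair(true, R).
Delete trivial equation b =?= b.
Bind B := pair(true, R); no other remaining equation mentions B.
Delete trivial equation b =?= b.
Decompose r/2: app(nil, R) =?= app(nil, r(nil, r(c, d))),  nil =?= nil.
Decompose app/2: nil =?= nil,  R =?= r(nil, r(c, d)).
Delete trivial equation nil =?= nil.
Bind R := r(nil, r(c, d)); no other remaining equation mentions R. Substituting into the earlier binding gives B := pair(true, r(nil, r(c, d))).
Delete trivial equation nil =?= nil.
Decompose app/2: true =?= true,  r(true, app(S, r(nil, S))) =?= r(true, M).
Delete trivial equation true =?= true.
Decompose r/2: true =?= true,  app(S, r(nil, S)) =?= M.
Delete trivial equation true =?= true.
Bind M := app(S, r(nil, S)); no other remaining equation mentions M.
Bind S := r(true, b). Substituting into the earlier binding gives M := app(r(true, b), r(nil, r(true, b))).
MGU = { B -> pair(true, r(nil, r(c, d))), R -> r(nil, r(c, d)), M -> app(r(true, b), r(nil, r(true, b))), S -> r(true, b) }, so B -> pair(true, r(nil, r(c, d))).

pair(true, r(nil, r(c, d)))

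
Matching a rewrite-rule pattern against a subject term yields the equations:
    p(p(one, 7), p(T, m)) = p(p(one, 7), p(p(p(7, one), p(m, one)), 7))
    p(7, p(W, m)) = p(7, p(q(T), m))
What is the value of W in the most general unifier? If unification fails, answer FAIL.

FAIL

Decompose p/2: p(one, 7) = p(one, 7),  p(T, m) = p(p(p(7, one), p(m, one)), 7).
Delete trivial equation p(one, 7) = p(one, 7).
Decompose p/2: T = p(p(7, one), p(m, one)),  m = 7.
Bind T := p(p(7, one), p(m, one)); substituting into the one remaining equation that mentions T gives: p(7, p(W, m)) = p(7, p(q(p(p(7, one), p(m, one))), m)).
Clash: constants m and 7 differ; no unifier exists.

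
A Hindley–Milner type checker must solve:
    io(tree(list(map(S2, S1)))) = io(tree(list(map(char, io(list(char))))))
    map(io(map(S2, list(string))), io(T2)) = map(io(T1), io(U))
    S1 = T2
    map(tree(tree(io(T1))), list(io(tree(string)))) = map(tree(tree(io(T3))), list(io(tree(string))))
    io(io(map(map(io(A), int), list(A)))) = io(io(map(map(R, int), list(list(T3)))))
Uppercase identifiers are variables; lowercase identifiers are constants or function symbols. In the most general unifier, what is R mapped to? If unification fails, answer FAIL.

Decompose io/1: tree(list(map(S2, S1))) = tree(list(map(char, io(list(char))))).
Decompose tree/1: list(map(S2, S1)) = list(map(char, io(list(char)))).
Decompose list/1: map(S2, S1) = map(char, io(list(char))).
Decompose map/2: S2 = char,  S1 = io(list(char)).
Bind S2 := char; substituting into the one remaining equation that mentions S2 gives: map(io(map(char, list(string))), io(T2)) = map(io(T1), io(U)).
Bind S1 := io(list(char)); substituting into the one remaining equation that mentions S1 gives: io(list(char)) = T2.
Decompose map/2: io(map(char, list(string))) = io(T1),  io(T2) = io(U).
Decompose io/1: map(char, list(string)) = T1.
Bind T1 := map(char, list(string)); substituting into the one remaining equation that mentions T1 gives: map(tree(tree(io(map(char, list(string))))), list(io(tree(string)))) = map(tree(tree(io(T3))), list(io(tree(string)))).
Decompose io/1: T2 = U.
Bind T2 := U; substituting into the one remaining equation that mentions T2 gives: io(list(char)) = U.
Bind U := io(list(char)); no other remaining equation mentions U. Substituting into the earlier binding gives T2 := io(list(char)).
Decompose map/2: tree(tree(io(map(char, list(string))))) = tree(tree(io(T3))),  list(io(tree(string))) = list(io(tree(string))).
Decompose tree/1: tree(io(map(char, list(string)))) = tree(io(T3)).
Decompose tree/1: io(map(char, list(string))) = io(T3).
Decompose io/1: map(char, list(string)) = T3.
Bind T3 := map(char, list(string)); substituting into the one remaining equation that mentions T3 gives: io(io(map(map(io(A), int), list(A)))) = io(io(map(map(R, int), list(list(map(char, list(string))))))).
Delete trivial equation list(io(tree(string))) = list(io(tree(string))).
Decompose io/1: io(map(map(io(A), int), list(A))) = io(map(map(R, int), list(list(map(char, list(string)))))).
Decompose io/1: map(map(io(A), int), list(A)) = map(map(R, int), list(list(map(char, list(string))))).
Decompose map/2: map(io(A), int) = map(R, int),  list(A) = list(list(map(char, list(string)))).
Decompose map/2: io(A) = R,  int = int.
Bind R := io(A); no other remaining equation mentions R.
Delete trivial equation int = int.
Decompose list/1: A = list(map(char, list(string))).
Bind A := list(map(char, list(string))). Substituting into the earlier binding gives R := io(list(map(char, list(string)))).
MGU = { S2 -> char, S1 -> io(list(char)), T1 -> map(char, list(string)), T2 -> io(list(char)), U -> io(list(char)), T3 -> map(char, list(string)), R -> io(list(map(char, list(string)))), A -> list(map(char, list(string))) }, so R -> io(list(map(char, list(string)))).

io(list(map(char, list(string))))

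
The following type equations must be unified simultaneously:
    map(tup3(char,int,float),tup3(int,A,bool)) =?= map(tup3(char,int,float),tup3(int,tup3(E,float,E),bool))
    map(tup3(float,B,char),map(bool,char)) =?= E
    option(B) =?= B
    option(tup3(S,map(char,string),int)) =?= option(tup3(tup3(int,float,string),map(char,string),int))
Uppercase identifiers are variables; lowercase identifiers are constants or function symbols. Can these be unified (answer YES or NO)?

Decompose map/2: tup3(char,int,float) =?= tup3(char,int,float),  tup3(int,A,bool) =?= tup3(int,tup3(E,float,E),bool).
Delete trivial equation tup3(char,int,float) =?= tup3(char,int,float).
Decompose tup3/3: int =?= int,  A =?= tup3(E,float,E),  bool =?= bool.
Delete trivial equation int =?= int.
Bind A := tup3(E,float,E); no other remaining equation mentions A.
Delete trivial equation bool =?= bool.
Bind E := map(tup3(float,B,char),map(bool,char)); no other remaining equation mentions E. Substituting into the earlier binding gives A := tup3(map(tup3(float,B,char),map(bool,char)),float,map(tup3(float,B,char),map(bool,char))).
Occurs check fails: B occurs in option(B); the equation B =?= option(B) has no finite solution.

NO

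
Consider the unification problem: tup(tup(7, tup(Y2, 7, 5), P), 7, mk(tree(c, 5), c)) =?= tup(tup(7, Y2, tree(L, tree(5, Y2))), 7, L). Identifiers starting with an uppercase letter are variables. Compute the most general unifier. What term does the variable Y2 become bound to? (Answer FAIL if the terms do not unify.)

Decompose tup/3: tup(7, tup(Y2, 7, 5), P) =?= tup(7, Y2, tree(L, tree(5, Y2))),  7 =?= 7,  mk(tree(c, 5), c) =?= L.
Decompose tup/3: 7 =?= 7,  tup(Y2, 7, 5) =?= Y2,  P =?= tree(L, tree(5, Y2)).
Delete trivial equation 7 =?= 7.
Occurs check fails: Y2 occurs in tup(Y2, 7, 5); the equation Y2 =?= tup(Y2, 7, 5) has no finite solution.

FAIL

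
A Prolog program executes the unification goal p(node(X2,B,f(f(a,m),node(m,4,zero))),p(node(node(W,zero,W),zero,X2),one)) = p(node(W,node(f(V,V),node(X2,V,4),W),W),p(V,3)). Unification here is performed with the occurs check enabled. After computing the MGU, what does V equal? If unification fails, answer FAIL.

Decompose p/2: node(X2,B,f(f(a,m),node(m,4,zero))) = node(W,node(f(V,V),node(X2,V,4),W),W),  p(node(node(W,zero,W),zero,X2),one) = p(V,3).
Decompose node/3: X2 = W,  B = node(f(V,V),node(X2,V,4),W),  f(f(a,m),node(m,4,zero)) = W.
Bind X2 := W; substituting into the 2 remaining equations that mention X2 gives: B = node(f(V,V),node(W,V,4),W),  p(node(node(W,zero,W),zero,W),one) = p(V,3).
Bind B := node(f(V,V),node(W,V,4),W); no other remaining equation mentions B.
Bind W := f(f(a,m),node(m,4,zero)); substituting into the remaining equation gives: p(node(node(f(f(a,m),node(m,4,zero)),zero,f(f(a,m),node(m,4,zero))),zero,f(f(a,m),node(m,4,zero))),one) = p(V,3). Substituting into the earlier bindings gives X2 := f(f(a,m),node(m,4,zero)), B := node(f(V,V),node(f(f(a,m),node(m,4,zero)),V,4),f(f(a,m),node(m,4,zero))).
Decompose p/2: node(node(f(f(a,m),node(m,4,zero)),zero,f(f(a,m),node(m,4,zero))),zero,f(f(a,m),node(m,4,zero))) = V,  one = 3.
Bind V := node(node(f(f(a,m),node(m,4,zero)),zero,f(f(a,m),node(m,4,zero))),zero,f(f(a,m),node(m,4,zero))); no other remaining equation mentions V. Substituting into the earlier binding gives B := node(f(node(node(f(f(a,m),node(m,4,zero)),zero,f(f(a,m),node(m,4,zero))),zero,f(f(a,m),node(m,4,zero))),node(node(f(f(a,m),node(m,4,zero)),zero,f(f(a,m),node(m,4,zero))),zero,f(f(a,m),node(m,4,zero)))),node(f(f(a,m),node(m,4,zero)),node(node(f(f(a,m),node(m,4,zero)),zero,f(f(a,m),node(m,4,zero))),zero,f(f(a,m),node(m,4,zero))),4),f(f(a,m),node(m,4,zero))).
Clash: constants one and 3 differ; no unifier exists.

FAIL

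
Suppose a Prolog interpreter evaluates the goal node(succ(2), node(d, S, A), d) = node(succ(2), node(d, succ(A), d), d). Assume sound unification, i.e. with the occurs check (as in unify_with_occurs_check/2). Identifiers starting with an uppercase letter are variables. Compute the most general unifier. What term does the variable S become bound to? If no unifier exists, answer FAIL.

Decompose node/3: succ(2) = succ(2),  node(d, S, A) = node(d, succ(A), d),  d = d.
Delete trivial equation succ(2) = succ(2).
Decompose node/3: d = d,  S = succ(A),  A = d.
Delete trivial equation d = d.
Bind S := succ(A); no other remaining equation mentions S.
Bind A := d; no other remaining equation mentions A. Substituting into the earlier binding gives S := succ(d).
Delete trivial equation d = d.
MGU = { S ↦ succ(d), A ↦ d }, so S ↦ succ(d).

succ(d)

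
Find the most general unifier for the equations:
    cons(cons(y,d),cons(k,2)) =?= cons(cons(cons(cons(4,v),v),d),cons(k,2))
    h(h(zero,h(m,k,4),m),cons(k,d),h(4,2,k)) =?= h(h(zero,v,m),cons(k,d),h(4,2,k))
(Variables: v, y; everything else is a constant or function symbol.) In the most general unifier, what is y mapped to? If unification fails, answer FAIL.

Decompose cons/2: cons(y,d) =?= cons(cons(cons(4,v),v),d),  cons(k,2) =?= cons(k,2).
Decompose cons/2: y =?= cons(cons(4,v),v),  d =?= d.
Bind y := cons(cons(4,v),v); no other remaining equation mentions y.
Delete trivial equation d =?= d.
Delete trivial equation cons(k,2) =?= cons(k,2).
Decompose h/3: h(zero,h(m,k,4),m) =?= h(zero,v,m),  cons(k,d) =?= cons(k,d),  h(4,2,k) =?= h(4,2,k).
Decompose h/3: zero =?= zero,  h(m,k,4) =?= v,  m =?= m.
Delete trivial equation zero =?= zero.
Bind v := h(m,k,4); no other remaining equation mentions v. Substituting into the earlier binding gives y := cons(cons(4,h(m,k,4)),h(m,k,4)).
Delete trivial equation m =?= m.
Delete trivial equation cons(k,d) =?= cons(k,d).
Delete trivial equation h(4,2,k) =?= h(4,2,k).
MGU = { y ↦ cons(cons(4,h(m,k,4)),h(m,k,4)), v ↦ h(m,k,4) }, so y ↦ cons(cons(4,h(m,k,4)),h(m,k,4)).

cons(cons(4,h(m,k,4)),h(m,k,4))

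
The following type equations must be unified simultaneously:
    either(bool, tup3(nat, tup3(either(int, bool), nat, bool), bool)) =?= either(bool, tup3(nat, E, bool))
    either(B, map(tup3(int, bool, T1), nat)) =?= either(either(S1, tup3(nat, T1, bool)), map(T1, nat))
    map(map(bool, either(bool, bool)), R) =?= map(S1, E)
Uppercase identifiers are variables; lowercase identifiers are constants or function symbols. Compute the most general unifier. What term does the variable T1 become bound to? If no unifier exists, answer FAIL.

Decompose either/2: bool =?= bool,  tup3(nat, tup3(either(int, bool), nat, bool), bool) =?= tup3(nat, E, bool).
Delete trivial equation bool =?= bool.
Decompose tup3/3: nat =?= nat,  tup3(either(int, bool), nat, bool) =?= E,  bool =?= bool.
Delete trivial equation nat =?= nat.
Bind E := tup3(either(int, bool), nat, bool); substituting into the one remaining equation that mentions E gives: map(map(bool, either(bool, bool)), R) =?= map(S1, tup3(either(int, bool), nat, bool)).
Delete trivial equation bool =?= bool.
Decompose either/2: B =?= either(S1, tup3(nat, T1, bool)),  map(tup3(int, bool, T1), nat) =?= map(T1, nat).
Bind B := either(S1, tup3(nat, T1, bool)); no other remaining equation mentions B.
Decompose map/2: tup3(int, bool, T1) =?= T1,  nat =?= nat.
Occurs check fails: T1 occurs in tup3(int, bool, T1); the equation T1 =?= tup3(int, bool, T1) has no finite solution.

FAIL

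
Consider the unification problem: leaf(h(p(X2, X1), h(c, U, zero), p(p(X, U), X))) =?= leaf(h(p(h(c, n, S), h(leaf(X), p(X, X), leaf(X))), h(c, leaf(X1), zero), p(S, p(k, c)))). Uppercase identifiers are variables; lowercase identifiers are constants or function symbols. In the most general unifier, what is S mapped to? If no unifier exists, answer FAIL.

Decompose leaf/1: h(p(X2, X1), h(c, U, zero), p(p(X, U), X)) =?= h(p(h(c, n, S), h(leaf(X), p(X, X), leaf(X))), h(c, leaf(X1), zero), p(S, p(k, c))).
Decompose h/3: p(X2, X1) =?= p(h(c, n, S), h(leaf(X), p(X, X), leaf(X))),  h(c, U, zero) =?= h(c, leaf(X1), zero),  p(p(X, U), X) =?= p(S, p(k, c)).
Decompose p/2: X2 =?= h(c, n, S),  X1 =?= h(leaf(X), p(X, X), leaf(X)).
Bind X2 := h(c, n, S); no other remaining equation mentions X2.
Bind X1 := h(leaf(X), p(X, X), leaf(X)); substituting into the one remaining equation that mentions X1 gives: h(c, U, zero) =?= h(c, leaf(h(leaf(X), p(X, X), leaf(X))), zero).
Decompose h/3: c =?= c,  U =?= leaf(h(leaf(X), p(X, X), leaf(X))),  zero =?= zero.
Delete trivial equation c =?= c.
Bind U := leaf(h(leaf(X), p(X, X), leaf(X))); substituting into the one remaining equation that mentions U gives: p(p(X, leaf(h(leaf(X), p(X, X), leaf(X)))), X) =?= p(S, p(k, c)).
Delete trivial equation zero =?= zero.
Decompose p/2: p(X, leaf(h(leaf(X), p(X, X), leaf(X)))) =?= S,  X =?= p(k, c).
Bind S := p(X, leaf(h(leaf(X), p(X, X), leaf(X)))); no other remaining equation mentions S. Substituting into the earlier binding gives X2 := h(c, n, p(X, leaf(h(leaf(X), p(X, X), leaf(X))))).
Bind X := p(k, c). Substituting into the earlier bindings gives X2 := h(c, n, p(p(k, c), leaf(h(leaf(p(k, c)), p(p(k, c), p(k, c)), leaf(p(k, c)))))), X1 := h(leaf(p(k, c)), p(p(k, c), p(k, c)), leaf(p(k, c))), U := leaf(h(leaf(p(k, c)), p(p(k, c), p(k, c)), leaf(p(k, c)))), S := p(p(k, c), leaf(h(leaf(p(k, c)), p(p(k, c), p(k, c)), leaf(p(k, c))))).
MGU = { X2 := h(c, n, p(p(k, c), leaf(h(leaf(p(k, c)), p(p(k, c), p(k, c)), leaf(p(k, c)))))), X1 := h(leaf(p(k, c)), p(p(k, c), p(k, c)), leaf(p(k, c))), U := leaf(h(leaf(p(k, c)), p(p(k, c), p(k, c)), leaf(p(k, c)))), S := p(p(k, c), leaf(h(leaf(p(k, c)), p(p(k, c), p(k, c)), leaf(p(k, c))))), X := p(k, c) }, so S := p(p(k, c), leaf(h(leaf(p(k, c)), p(p(k, c), p(k, c)), leaf(p(k, c))))).

p(p(k, c), leaf(h(leaf(p(k, c)), p(p(k, c), p(k, c)), leaf(p(k, c)))))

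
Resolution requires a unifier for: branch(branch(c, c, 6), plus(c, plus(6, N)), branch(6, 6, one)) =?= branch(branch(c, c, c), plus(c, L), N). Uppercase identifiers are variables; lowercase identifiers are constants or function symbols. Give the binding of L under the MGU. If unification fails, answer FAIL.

FAIL

Decompose branch/3: branch(c, c, 6) =?= branch(c, c, c),  plus(c, plus(6, N)) =?= plus(c, L),  branch(6, 6, one) =?= N.
Decompose branch/3: c =?= c,  c =?= c,  6 =?= c.
Delete trivial equation c =?= c.
Delete trivial equation c =?= c.
Clash: constants 6 and c differ; no unifier exists.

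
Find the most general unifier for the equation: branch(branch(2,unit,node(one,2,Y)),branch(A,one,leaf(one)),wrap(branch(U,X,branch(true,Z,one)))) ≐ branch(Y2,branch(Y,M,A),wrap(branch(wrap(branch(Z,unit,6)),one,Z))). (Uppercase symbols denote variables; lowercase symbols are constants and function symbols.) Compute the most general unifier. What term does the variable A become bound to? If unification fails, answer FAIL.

Decompose branch/3: branch(2,unit,node(one,2,Y)) ≐ Y2,  branch(A,one,leaf(one)) ≐ branch(Y,M,A),  wrap(branch(U,X,branch(true,Z,one))) ≐ wrap(branch(wrap(branch(Z,unit,6)),one,Z)).
Bind Y2 := branch(2,unit,node(one,2,Y)); no other remaining equation mentions Y2.
Decompose branch/3: A ≐ Y,  one ≐ M,  leaf(one) ≐ A.
Bind A := Y; substituting into the one remaining equation that mentions A gives: leaf(one) ≐ Y.
Bind M := one; no other remaining equation mentions M.
Bind Y := leaf(one); no other remaining equation mentions Y. Substituting into the earlier bindings gives Y2 := branch(2,unit,node(one,2,leaf(one))), A := leaf(one).
Decompose wrap/1: branch(U,X,branch(true,Z,one)) ≐ branch(wrap(branch(Z,unit,6)),one,Z).
Decompose branch/3: U ≐ wrap(branch(Z,unit,6)),  X ≐ one,  branch(true,Z,one) ≐ Z.
Bind U := wrap(branch(Z,unit,6)); no other remaining equation mentions U.
Bind X := one; no other remaining equation mentions X.
Occurs check fails: Z occurs in branch(true,Z,one); the equation Z ≐ branch(true,Z,one) has no finite solution.

FAIL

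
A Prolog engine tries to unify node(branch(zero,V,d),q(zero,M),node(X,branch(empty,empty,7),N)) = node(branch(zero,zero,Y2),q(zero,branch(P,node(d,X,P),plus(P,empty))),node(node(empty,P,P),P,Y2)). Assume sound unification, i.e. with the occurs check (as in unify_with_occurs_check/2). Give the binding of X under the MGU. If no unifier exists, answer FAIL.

node(empty,branch(empty,empty,7),branch(empty,empty,7))

Decompose node/3: branch(zero,V,d) = branch(zero,zero,Y2),  q(zero,M) = q(zero,branch(P,node(d,X,P),plus(P,empty))),  node(X,branch(empty,empty,7),N) = node(node(empty,P,P),P,Y2).
Decompose branch/3: zero = zero,  V = zero,  d = Y2.
Delete trivial equation zero = zero.
Bind V := zero; no other remaining equation mentions V.
Bind Y2 := d; substituting into the one remaining equation that mentions Y2 gives: node(X,branch(empty,empty,7),N) = node(node(empty,P,P),P,d).
Decompose q/2: zero = zero,  M = branch(P,node(d,X,P),plus(P,empty)).
Delete trivial equation zero = zero.
Bind M := branch(P,node(d,X,P),plus(P,empty)); no other remaining equation mentions M.
Decompose node/3: X = node(empty,P,P),  branch(empty,empty,7) = P,  N = d.
Bind X := node(empty,P,P); no other remaining equation mentions X. Substituting into the earlier binding gives M := branch(P,node(d,node(empty,P,P),P),plus(P,empty)).
Bind P := branch(empty,empty,7); no other remaining equation mentions P. Substituting into the earlier bindings gives M := branch(branch(empty,empty,7),node(d,node(empty,branch(empty,empty,7),branch(empty,empty,7)),branch(empty,empty,7)),plus(branch(empty,empty,7),empty)), X := node(empty,branch(empty,empty,7),branch(empty,empty,7)).
Bind N := d.
MGU = { V = zero, Y2 = d, M = branch(branch(empty,empty,7),node(d,node(empty,branch(empty,empty,7),branch(empty,empty,7)),branch(empty,empty,7)),plus(branch(empty,empty,7),empty)), X = node(empty,branch(empty,empty,7),branch(empty,empty,7)), P = branch(empty,empty,7), N = d }, so X = node(empty,branch(empty,empty,7),branch(empty,empty,7)).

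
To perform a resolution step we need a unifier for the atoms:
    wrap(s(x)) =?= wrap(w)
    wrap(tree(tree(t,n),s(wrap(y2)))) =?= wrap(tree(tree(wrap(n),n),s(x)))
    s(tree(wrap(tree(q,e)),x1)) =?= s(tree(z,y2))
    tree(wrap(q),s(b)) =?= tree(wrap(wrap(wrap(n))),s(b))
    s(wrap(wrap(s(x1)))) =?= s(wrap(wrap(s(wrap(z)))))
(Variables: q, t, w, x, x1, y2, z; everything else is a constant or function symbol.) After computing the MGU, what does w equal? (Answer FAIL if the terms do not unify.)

Decompose wrap/1: s(x) =?= w.
Bind w := s(x); no other remaining equation mentions w.
Decompose wrap/1: tree(tree(t,n),s(wrap(y2))) =?= tree(tree(wrap(n),n),s(x)).
Decompose tree/2: tree(t,n) =?= tree(wrap(n),n),  s(wrap(y2)) =?= s(x).
Decompose tree/2: t =?= wrap(n),  n =?= n.
Bind t := wrap(n); no other remaining equation mentions t.
Delete trivial equation n =?= n.
Decompose s/1: wrap(y2) =?= x.
Bind x := wrap(y2); no other remaining equation mentions x. Substituting into the earlier binding gives w := s(wrap(y2)).
Decompose s/1: tree(wrap(tree(q,e)),x1) =?= tree(z,y2).
Decompose tree/2: wrap(tree(q,e)) =?= z,  x1 =?= y2.
Bind z := wrap(tree(q,e)); substituting into the one remaining equation that mentions z gives: s(wrap(wrap(s(x1)))) =?= s(wrap(wrap(s(wrap(wrap(tree(q,e))))))).
Bind x1 := y2; substituting into the one remaining equation that mentions x1 gives: s(wrap(wrap(s(y2)))) =?= s(wrap(wrap(s(wrap(wrap(tree(q,e))))))).
Decompose tree/2: wrap(q) =?= wrap(wrap(wrap(n))),  s(b) =?= s(b).
Decompose wrap/1: q =?= wrap(wrap(n)).
Bind q := wrap(wrap(n)); substituting into the one remaining equation that mentions q gives: s(wrap(wrap(s(y2)))) =?= s(wrap(wrap(s(wrap(wrap(tree(wrap(wrap(n)),e))))))). Substituting into the earlier binding gives z := wrap(tree(wrap(wrap(n)),e)).
Delete trivial equation s(b) =?= s(b).
Decompose s/1: wrap(wrap(s(y2))) =?= wrap(wrap(s(wrap(wrap(tree(wrap(wrap(n)),e)))))).
Decompose wrap/1: wrap(s(y2)) =?= wrap(s(wrap(wrap(tree(wrap(wrap(n)),e))))).
Decompose wrap/1: s(y2) =?= s(wrap(wrap(tree(wrap(wrap(n)),e)))).
Decompose s/1: y2 =?= wrap(wrap(tree(wrap(wrap(n)),e))).
Bind y2 := wrap(wrap(tree(wrap(wrap(n)),e))). Substituting into the earlier bindings gives w := s(wrap(wrap(wrap(tree(wrap(wrap(n)),e))))), x := wrap(wrap(wrap(tree(wrap(wrap(n)),e)))), x1 := wrap(wrap(tree(wrap(wrap(n)),e))).
MGU = { w := s(wrap(wrap(wrap(tree(wrap(wrap(n)),e))))), t := wrap(n), x := wrap(wrap(wrap(tree(wrap(wrap(n)),e)))), z := wrap(tree(wrap(wrap(n)),e)), x1 := wrap(wrap(tree(wrap(wrap(n)),e))), q := wrap(wrap(n)), y2 := wrap(wrap(tree(wrap(wrap(n)),e))) }, so w := s(wrap(wrap(wrap(tree(wrap(wrap(n)),e))))).

s(wrap(wrap(wrap(tree(wrap(wrap(n)),e)))))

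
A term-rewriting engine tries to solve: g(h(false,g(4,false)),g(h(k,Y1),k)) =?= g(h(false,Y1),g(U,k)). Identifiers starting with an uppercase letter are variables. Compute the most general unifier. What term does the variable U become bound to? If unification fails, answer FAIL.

Decompose g/2: h(false,g(4,false)) =?= h(false,Y1),  g(h(k,Y1),k) =?= g(U,k).
Decompose h/2: false =?= false,  g(4,false) =?= Y1.
Delete trivial equation false =?= false.
Bind Y1 := g(4,false); substituting into the remaining equation gives: g(h(k,g(4,false)),k) =?= g(U,k).
Decompose g/2: h(k,g(4,false)) =?= U,  k =?= k.
Bind U := h(k,g(4,false)); no other remaining equation mentions U.
Delete trivial equation k =?= k.
MGU = { Y1 := g(4,false), U := h(k,g(4,false)) }, so U := h(k,g(4,false)).

h(k,g(4,false))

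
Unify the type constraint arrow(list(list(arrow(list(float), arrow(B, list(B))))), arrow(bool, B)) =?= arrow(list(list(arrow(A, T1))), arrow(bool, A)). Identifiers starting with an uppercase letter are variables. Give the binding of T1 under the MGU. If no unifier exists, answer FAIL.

Decompose arrow/2: list(list(arrow(list(float), arrow(B, list(B))))) =?= list(list(arrow(A, T1))),  arrow(bool, B) =?= arrow(bool, A).
Decompose list/1: list(arrow(list(float), arrow(B, list(B)))) =?= list(arrow(A, T1)).
Decompose list/1: arrow(list(float), arrow(B, list(B))) =?= arrow(A, T1).
Decompose arrow/2: list(float) =?= A,  arrow(B, list(B)) =?= T1.
Bind A := list(float); substituting into the one remaining equation that mentions A gives: arrow(bool, B) =?= arrow(bool, list(float)).
Bind T1 := arrow(B, list(B)); no other remaining equation mentions T1.
Decompose arrow/2: bool =?= bool,  B =?= list(float).
Delete trivial equation bool =?= bool.
Bind B := list(float). Substituting into the earlier binding gives T1 := arrow(list(float), list(list(float))).
MGU = { A ↦ list(float), T1 ↦ arrow(list(float), list(list(float))), B ↦ list(float) }, so T1 ↦ arrow(list(float), list(list(float))).

arrow(list(float), list(list(float)))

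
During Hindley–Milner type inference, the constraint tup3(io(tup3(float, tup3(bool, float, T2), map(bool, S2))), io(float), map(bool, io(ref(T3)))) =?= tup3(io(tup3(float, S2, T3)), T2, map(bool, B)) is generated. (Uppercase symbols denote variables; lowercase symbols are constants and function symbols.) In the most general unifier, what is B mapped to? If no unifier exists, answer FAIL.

io(ref(map(bool, tup3(bool, float, io(float)))))

Decompose tup3/3: io(tup3(float, tup3(bool, float, T2), map(bool, S2))) =?= io(tup3(float, S2, T3)),  io(float) =?= T2,  map(bool, io(ref(T3))) =?= map(bool, B).
Decompose io/1: tup3(float, tup3(bool, float, T2), map(bool, S2)) =?= tup3(float, S2, T3).
Decompose tup3/3: float =?= float,  tup3(bool, float, T2) =?= S2,  map(bool, S2) =?= T3.
Delete trivial equation float =?= float.
Bind S2 := tup3(bool, float, T2); substituting into the one remaining equation that mentions S2 gives: map(bool, tup3(bool, float, T2)) =?= T3.
Bind T3 := map(bool, tup3(bool, float, T2)); substituting into the one remaining equation that mentions T3 gives: map(bool, io(ref(map(bool, tup3(bool, float, T2))))) =?= map(bool, B).
Bind T2 := io(float); substituting into the remaining equation gives: map(bool, io(ref(map(bool, tup3(bool, float, io(float)))))) =?= map(bool, B). Substituting into the earlier bindings gives S2 := tup3(bool, float, io(float)), T3 := map(bool, tup3(bool, float, io(float))).
Decompose map/2: bool =?= bool,  io(ref(map(bool, tup3(bool, float, io(float))))) =?= B.
Delete trivial equation bool =?= bool.
Bind B := io(ref(map(bool, tup3(bool, float, io(float))))).
MGU = { S2 ↦ tup3(bool, float, io(float)), T3 ↦ map(bool, tup3(bool, float, io(float))), T2 ↦ io(float), B ↦ io(ref(map(bool, tup3(bool, float, io(float))))) }, so B ↦ io(ref(map(bool, tup3(bool, float, io(float))))).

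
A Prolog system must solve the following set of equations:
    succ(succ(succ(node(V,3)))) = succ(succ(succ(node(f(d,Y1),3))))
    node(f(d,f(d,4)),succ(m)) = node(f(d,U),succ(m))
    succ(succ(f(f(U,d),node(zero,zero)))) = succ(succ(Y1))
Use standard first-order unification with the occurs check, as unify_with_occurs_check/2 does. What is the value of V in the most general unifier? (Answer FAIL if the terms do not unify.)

f(d,f(f(f(d,4),d),node(zero,zero)))

Decompose succ/1: succ(succ(node(V,3))) = succ(succ(node(f(d,Y1),3))).
Decompose succ/1: succ(node(V,3)) = succ(node(f(d,Y1),3)).
Decompose succ/1: node(V,3) = node(f(d,Y1),3).
Decompose node/2: V = f(d,Y1),  3 = 3.
Bind V := f(d,Y1); no other remaining equation mentions V.
Delete trivial equation 3 = 3.
Decompose node/2: f(d,f(d,4)) = f(d,U),  succ(m) = succ(m).
Decompose f/2: d = d,  f(d,4) = U.
Delete trivial equation d = d.
Bind U := f(d,4); substituting into the one remaining equation that mentions U gives: succ(succ(f(f(f(d,4),d),node(zero,zero)))) = succ(succ(Y1)).
Delete trivial equation succ(m) = succ(m).
Decompose succ/1: succ(f(f(f(d,4),d),node(zero,zero))) = succ(Y1).
Decompose succ/1: f(f(f(d,4),d),node(zero,zero)) = Y1.
Bind Y1 := f(f(f(d,4),d),node(zero,zero)). Substituting into the earlier binding gives V := f(d,f(f(f(d,4),d),node(zero,zero))).
MGU = { V -> f(d,f(f(f(d,4),d),node(zero,zero))), U -> f(d,4), Y1 -> f(f(f(d,4),d),node(zero,zero)) }, so V -> f(d,f(f(f(d,4),d),node(zero,zero))).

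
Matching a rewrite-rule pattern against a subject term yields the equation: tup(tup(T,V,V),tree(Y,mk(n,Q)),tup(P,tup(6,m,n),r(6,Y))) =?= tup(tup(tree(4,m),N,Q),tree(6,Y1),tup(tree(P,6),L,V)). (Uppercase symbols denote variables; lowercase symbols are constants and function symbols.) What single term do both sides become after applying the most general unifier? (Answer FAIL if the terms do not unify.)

Decompose tup/3: tup(T,V,V) =?= tup(tree(4,m),N,Q),  tree(Y,mk(n,Q)) =?= tree(6,Y1),  tup(P,tup(6,m,n),r(6,Y)) =?= tup(tree(P,6),L,V).
Decompose tup/3: T =?= tree(4,m),  V =?= N,  V =?= Q.
Bind T := tree(4,m); no other remaining equation mentions T.
Bind V := N; substituting into the 2 remaining equations that mention V gives: N =?= Q,  tup(P,tup(6,m,n),r(6,Y)) =?= tup(tree(P,6),L,N).
Bind N := Q; substituting into the one remaining equation that mentions N gives: tup(P,tup(6,m,n),r(6,Y)) =?= tup(tree(P,6),L,Q). Substituting into the earlier binding gives V := Q.
Decompose tree/2: Y =?= 6,  mk(n,Q) =?= Y1.
Bind Y := 6; substituting into the one remaining equation that mentions Y gives: tup(P,tup(6,m,n),r(6,6)) =?= tup(tree(P,6),L,Q).
Bind Y1 := mk(n,Q); no other remaining equation mentions Y1.
Decompose tup/3: P =?= tree(P,6),  tup(6,m,n) =?= L,  r(6,6) =?= Q.
Occurs check fails: P occurs in tree(P,6); the equation P =?= tree(P,6) has no finite solution.

FAIL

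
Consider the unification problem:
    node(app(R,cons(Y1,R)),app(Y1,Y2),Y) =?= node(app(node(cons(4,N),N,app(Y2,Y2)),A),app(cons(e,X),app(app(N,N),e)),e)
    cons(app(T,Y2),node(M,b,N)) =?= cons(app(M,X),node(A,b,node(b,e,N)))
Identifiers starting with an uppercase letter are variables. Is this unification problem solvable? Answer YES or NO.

NO

Decompose node/3: app(R,cons(Y1,R)) =?= app(node(cons(4,N),N,app(Y2,Y2)),A),  app(Y1,Y2) =?= app(cons(e,X),app(app(N,N),e)),  Y =?= e.
Decompose app/2: R =?= node(cons(4,N),N,app(Y2,Y2)),  cons(Y1,R) =?= A.
Bind R := node(cons(4,N),N,app(Y2,Y2)); substituting into the one remaining equation that mentions R gives: cons(Y1,node(cons(4,N),N,app(Y2,Y2))) =?= A.
Bind A := cons(Y1,node(cons(4,N),N,app(Y2,Y2))); substituting into the one remaining equation that mentions A gives: cons(app(T,Y2),node(M,b,N)) =?= cons(app(M,X),node(cons(Y1,node(cons(4,N),N,app(Y2,Y2))),b,node(b,e,N))).
Decompose app/2: Y1 =?= cons(e,X),  Y2 =?= app(app(N,N),e).
Bind Y1 := cons(e,X); substituting into the one remaining equation that mentions Y1 gives: cons(app(T,Y2),node(M,b,N)) =?= cons(app(M,X),node(cons(cons(e,X),node(cons(4,N),N,app(Y2,Y2))),b,node(b,e,N))). Substituting into the earlier binding gives A := cons(cons(e,X),node(cons(4,N),N,app(Y2,Y2))).
Bind Y2 := app(app(N,N),e); substituting into the one remaining equation that mentions Y2 gives: cons(app(T,app(app(N,N),e)),node(M,b,N)) =?= cons(app(M,X),node(cons(cons(e,X),node(cons(4,N),N,app(app(app(N,N),e),app(app(N,N),e)))),b,node(b,e,N))). Substituting into the earlier bindings gives R := node(cons(4,N),N,app(app(app(N,N),e),app(app(N,N),e))), A := cons(cons(e,X),node(cons(4,N),N,app(app(app(N,N),e),app(app(N,N),e)))).
Bind Y := e; no other remaining equation mentions Y.
Decompose cons/2: app(T,app(app(N,N),e)) =?= app(M,X),  node(M,b,N) =?= node(cons(cons(e,X),node(cons(4,N),N,app(app(app(N,N),e),app(app(N,N),e)))),b,node(b,e,N)).
Decompose app/2: T =?= M,  app(app(N,N),e) =?= X.
Bind T := M; no other remaining equation mentions T.
Bind X := app(app(N,N),e); substituting into the remaining equation gives: node(M,b,N) =?= node(cons(cons(e,app(app(N,N),e)),node(cons(4,N),N,app(app(app(N,N),e),app(app(N,N),e)))),b,node(b,e,N)). Substituting into the earlier bindings gives A := cons(cons(e,app(app(N,N),e)),node(cons(4,N),N,app(app(app(N,N),e),app(app(N,N),e)))), Y1 := cons(e,app(app(N,N),e)).
Decompose node/3: M =?= cons(cons(e,app(app(N,N),e)),node(cons(4,N),N,app(app(app(N,N),e),app(app(N,N),e)))),  b =?= b,  N =?= node(b,e,N).
Bind M := cons(cons(e,app(app(N,N),e)),node(cons(4,N),N,app(app(app(N,N),e),app(app(N,N),e)))); no other remaining equation mentions M. Substituting into the earlier binding gives T := cons(cons(e,app(app(N,N),e)),node(cons(4,N),N,app(app(app(N,N),e),app(app(N,N),e)))).
Delete trivial equation b =?= b.
Occurs check fails: N occurs in node(b,e,N); the equation N =?= node(b,e,N) has no finite solution.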